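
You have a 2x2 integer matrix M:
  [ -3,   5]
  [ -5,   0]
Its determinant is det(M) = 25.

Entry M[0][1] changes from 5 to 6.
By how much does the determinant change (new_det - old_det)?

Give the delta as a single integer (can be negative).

Cofactor C_01 = 5
Entry delta = 6 - 5 = 1
Det delta = entry_delta * cofactor = 1 * 5 = 5

Answer: 5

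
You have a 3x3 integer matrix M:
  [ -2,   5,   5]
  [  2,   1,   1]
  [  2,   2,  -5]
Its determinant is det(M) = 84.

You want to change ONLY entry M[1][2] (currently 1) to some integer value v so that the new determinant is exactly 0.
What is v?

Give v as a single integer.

Answer: -5

Derivation:
det is linear in entry M[1][2]: det = old_det + (v - 1) * C_12
Cofactor C_12 = 14
Want det = 0: 84 + (v - 1) * 14 = 0
  (v - 1) = -84 / 14 = -6
  v = 1 + (-6) = -5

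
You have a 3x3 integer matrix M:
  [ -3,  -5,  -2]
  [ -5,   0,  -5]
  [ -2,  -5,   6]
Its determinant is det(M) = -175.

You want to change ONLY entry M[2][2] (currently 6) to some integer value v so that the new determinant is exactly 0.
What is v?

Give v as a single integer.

Answer: -1

Derivation:
det is linear in entry M[2][2]: det = old_det + (v - 6) * C_22
Cofactor C_22 = -25
Want det = 0: -175 + (v - 6) * -25 = 0
  (v - 6) = 175 / -25 = -7
  v = 6 + (-7) = -1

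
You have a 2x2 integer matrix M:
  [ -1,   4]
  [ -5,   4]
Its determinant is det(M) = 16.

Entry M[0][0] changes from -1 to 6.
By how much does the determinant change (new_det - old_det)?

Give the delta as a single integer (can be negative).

Cofactor C_00 = 4
Entry delta = 6 - -1 = 7
Det delta = entry_delta * cofactor = 7 * 4 = 28

Answer: 28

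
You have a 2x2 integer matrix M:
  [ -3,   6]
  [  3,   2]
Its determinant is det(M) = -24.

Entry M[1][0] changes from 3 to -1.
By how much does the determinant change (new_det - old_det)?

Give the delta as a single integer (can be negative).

Cofactor C_10 = -6
Entry delta = -1 - 3 = -4
Det delta = entry_delta * cofactor = -4 * -6 = 24

Answer: 24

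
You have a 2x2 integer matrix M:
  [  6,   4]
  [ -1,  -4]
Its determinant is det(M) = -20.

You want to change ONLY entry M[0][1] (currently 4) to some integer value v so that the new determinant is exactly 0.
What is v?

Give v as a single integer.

det is linear in entry M[0][1]: det = old_det + (v - 4) * C_01
Cofactor C_01 = 1
Want det = 0: -20 + (v - 4) * 1 = 0
  (v - 4) = 20 / 1 = 20
  v = 4 + (20) = 24

Answer: 24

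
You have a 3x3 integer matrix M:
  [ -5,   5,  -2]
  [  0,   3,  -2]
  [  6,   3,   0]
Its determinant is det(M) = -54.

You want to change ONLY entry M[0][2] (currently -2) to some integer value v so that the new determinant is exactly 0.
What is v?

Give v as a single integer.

Answer: -5

Derivation:
det is linear in entry M[0][2]: det = old_det + (v - -2) * C_02
Cofactor C_02 = -18
Want det = 0: -54 + (v - -2) * -18 = 0
  (v - -2) = 54 / -18 = -3
  v = -2 + (-3) = -5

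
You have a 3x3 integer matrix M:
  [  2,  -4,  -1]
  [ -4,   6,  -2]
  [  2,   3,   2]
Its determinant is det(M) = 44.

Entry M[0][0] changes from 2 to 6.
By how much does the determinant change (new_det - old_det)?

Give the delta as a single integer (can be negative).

Cofactor C_00 = 18
Entry delta = 6 - 2 = 4
Det delta = entry_delta * cofactor = 4 * 18 = 72

Answer: 72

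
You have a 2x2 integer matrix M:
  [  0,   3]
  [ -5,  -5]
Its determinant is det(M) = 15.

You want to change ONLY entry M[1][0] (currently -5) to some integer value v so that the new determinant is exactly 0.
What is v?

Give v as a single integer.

det is linear in entry M[1][0]: det = old_det + (v - -5) * C_10
Cofactor C_10 = -3
Want det = 0: 15 + (v - -5) * -3 = 0
  (v - -5) = -15 / -3 = 5
  v = -5 + (5) = 0

Answer: 0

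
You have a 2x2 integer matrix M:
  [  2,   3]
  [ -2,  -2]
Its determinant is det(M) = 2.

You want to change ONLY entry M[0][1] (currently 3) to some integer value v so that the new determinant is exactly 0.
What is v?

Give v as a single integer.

Answer: 2

Derivation:
det is linear in entry M[0][1]: det = old_det + (v - 3) * C_01
Cofactor C_01 = 2
Want det = 0: 2 + (v - 3) * 2 = 0
  (v - 3) = -2 / 2 = -1
  v = 3 + (-1) = 2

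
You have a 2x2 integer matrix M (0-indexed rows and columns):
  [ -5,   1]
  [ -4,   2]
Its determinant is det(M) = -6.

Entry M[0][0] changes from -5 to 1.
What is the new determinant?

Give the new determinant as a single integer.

Answer: 6

Derivation:
det is linear in row 0: changing M[0][0] by delta changes det by delta * cofactor(0,0).
Cofactor C_00 = (-1)^(0+0) * minor(0,0) = 2
Entry delta = 1 - -5 = 6
Det delta = 6 * 2 = 12
New det = -6 + 12 = 6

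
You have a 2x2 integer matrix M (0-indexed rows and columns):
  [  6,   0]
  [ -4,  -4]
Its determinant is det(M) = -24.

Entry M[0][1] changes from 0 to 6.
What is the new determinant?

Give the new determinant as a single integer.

det is linear in row 0: changing M[0][1] by delta changes det by delta * cofactor(0,1).
Cofactor C_01 = (-1)^(0+1) * minor(0,1) = 4
Entry delta = 6 - 0 = 6
Det delta = 6 * 4 = 24
New det = -24 + 24 = 0

Answer: 0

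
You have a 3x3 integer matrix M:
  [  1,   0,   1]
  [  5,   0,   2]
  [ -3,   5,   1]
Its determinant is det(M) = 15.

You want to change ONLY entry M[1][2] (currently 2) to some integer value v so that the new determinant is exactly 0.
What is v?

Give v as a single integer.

Answer: 5

Derivation:
det is linear in entry M[1][2]: det = old_det + (v - 2) * C_12
Cofactor C_12 = -5
Want det = 0: 15 + (v - 2) * -5 = 0
  (v - 2) = -15 / -5 = 3
  v = 2 + (3) = 5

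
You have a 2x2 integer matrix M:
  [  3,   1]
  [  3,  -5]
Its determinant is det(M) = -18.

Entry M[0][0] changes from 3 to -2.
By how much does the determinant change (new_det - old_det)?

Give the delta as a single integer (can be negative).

Answer: 25

Derivation:
Cofactor C_00 = -5
Entry delta = -2 - 3 = -5
Det delta = entry_delta * cofactor = -5 * -5 = 25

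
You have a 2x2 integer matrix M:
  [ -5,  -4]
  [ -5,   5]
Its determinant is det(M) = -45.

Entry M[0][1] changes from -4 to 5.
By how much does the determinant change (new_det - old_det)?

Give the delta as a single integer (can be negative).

Cofactor C_01 = 5
Entry delta = 5 - -4 = 9
Det delta = entry_delta * cofactor = 9 * 5 = 45

Answer: 45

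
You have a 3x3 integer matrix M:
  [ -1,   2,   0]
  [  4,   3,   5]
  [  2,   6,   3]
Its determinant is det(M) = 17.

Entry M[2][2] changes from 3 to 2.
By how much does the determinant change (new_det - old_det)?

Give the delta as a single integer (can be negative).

Answer: 11

Derivation:
Cofactor C_22 = -11
Entry delta = 2 - 3 = -1
Det delta = entry_delta * cofactor = -1 * -11 = 11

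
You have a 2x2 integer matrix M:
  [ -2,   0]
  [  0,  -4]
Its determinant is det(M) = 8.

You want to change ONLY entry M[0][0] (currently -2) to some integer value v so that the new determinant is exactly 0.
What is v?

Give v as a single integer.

Answer: 0

Derivation:
det is linear in entry M[0][0]: det = old_det + (v - -2) * C_00
Cofactor C_00 = -4
Want det = 0: 8 + (v - -2) * -4 = 0
  (v - -2) = -8 / -4 = 2
  v = -2 + (2) = 0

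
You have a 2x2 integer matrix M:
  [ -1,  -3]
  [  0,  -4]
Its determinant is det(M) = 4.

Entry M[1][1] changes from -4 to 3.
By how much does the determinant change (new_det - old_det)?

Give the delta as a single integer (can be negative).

Cofactor C_11 = -1
Entry delta = 3 - -4 = 7
Det delta = entry_delta * cofactor = 7 * -1 = -7

Answer: -7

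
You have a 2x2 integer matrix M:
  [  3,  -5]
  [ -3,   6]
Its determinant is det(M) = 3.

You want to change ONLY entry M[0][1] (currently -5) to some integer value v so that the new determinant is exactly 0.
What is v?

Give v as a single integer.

Answer: -6

Derivation:
det is linear in entry M[0][1]: det = old_det + (v - -5) * C_01
Cofactor C_01 = 3
Want det = 0: 3 + (v - -5) * 3 = 0
  (v - -5) = -3 / 3 = -1
  v = -5 + (-1) = -6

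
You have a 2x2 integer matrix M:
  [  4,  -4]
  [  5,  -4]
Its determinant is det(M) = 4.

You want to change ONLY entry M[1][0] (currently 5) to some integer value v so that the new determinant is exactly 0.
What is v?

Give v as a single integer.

det is linear in entry M[1][0]: det = old_det + (v - 5) * C_10
Cofactor C_10 = 4
Want det = 0: 4 + (v - 5) * 4 = 0
  (v - 5) = -4 / 4 = -1
  v = 5 + (-1) = 4

Answer: 4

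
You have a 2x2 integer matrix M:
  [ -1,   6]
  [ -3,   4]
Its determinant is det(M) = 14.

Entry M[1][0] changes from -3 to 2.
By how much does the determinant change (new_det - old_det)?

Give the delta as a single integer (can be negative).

Answer: -30

Derivation:
Cofactor C_10 = -6
Entry delta = 2 - -3 = 5
Det delta = entry_delta * cofactor = 5 * -6 = -30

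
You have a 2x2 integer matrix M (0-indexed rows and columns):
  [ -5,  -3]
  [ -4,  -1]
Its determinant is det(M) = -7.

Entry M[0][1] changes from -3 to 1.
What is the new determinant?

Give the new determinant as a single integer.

Answer: 9

Derivation:
det is linear in row 0: changing M[0][1] by delta changes det by delta * cofactor(0,1).
Cofactor C_01 = (-1)^(0+1) * minor(0,1) = 4
Entry delta = 1 - -3 = 4
Det delta = 4 * 4 = 16
New det = -7 + 16 = 9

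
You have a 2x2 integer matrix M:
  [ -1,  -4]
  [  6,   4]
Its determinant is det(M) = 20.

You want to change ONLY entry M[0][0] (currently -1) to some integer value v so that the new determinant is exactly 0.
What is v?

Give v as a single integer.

det is linear in entry M[0][0]: det = old_det + (v - -1) * C_00
Cofactor C_00 = 4
Want det = 0: 20 + (v - -1) * 4 = 0
  (v - -1) = -20 / 4 = -5
  v = -1 + (-5) = -6

Answer: -6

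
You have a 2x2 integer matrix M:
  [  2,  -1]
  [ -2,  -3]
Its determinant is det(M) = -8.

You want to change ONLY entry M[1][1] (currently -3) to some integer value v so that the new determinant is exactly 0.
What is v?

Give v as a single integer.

det is linear in entry M[1][1]: det = old_det + (v - -3) * C_11
Cofactor C_11 = 2
Want det = 0: -8 + (v - -3) * 2 = 0
  (v - -3) = 8 / 2 = 4
  v = -3 + (4) = 1

Answer: 1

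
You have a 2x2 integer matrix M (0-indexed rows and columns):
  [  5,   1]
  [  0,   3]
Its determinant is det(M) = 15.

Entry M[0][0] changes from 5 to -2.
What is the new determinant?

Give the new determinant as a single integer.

Answer: -6

Derivation:
det is linear in row 0: changing M[0][0] by delta changes det by delta * cofactor(0,0).
Cofactor C_00 = (-1)^(0+0) * minor(0,0) = 3
Entry delta = -2 - 5 = -7
Det delta = -7 * 3 = -21
New det = 15 + -21 = -6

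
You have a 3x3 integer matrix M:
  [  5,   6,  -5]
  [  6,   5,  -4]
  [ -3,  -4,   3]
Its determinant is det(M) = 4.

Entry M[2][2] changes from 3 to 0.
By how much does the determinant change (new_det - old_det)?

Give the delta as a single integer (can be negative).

Answer: 33

Derivation:
Cofactor C_22 = -11
Entry delta = 0 - 3 = -3
Det delta = entry_delta * cofactor = -3 * -11 = 33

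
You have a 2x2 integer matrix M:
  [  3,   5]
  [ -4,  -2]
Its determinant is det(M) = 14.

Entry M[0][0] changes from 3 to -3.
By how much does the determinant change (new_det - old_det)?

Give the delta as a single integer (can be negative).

Answer: 12

Derivation:
Cofactor C_00 = -2
Entry delta = -3 - 3 = -6
Det delta = entry_delta * cofactor = -6 * -2 = 12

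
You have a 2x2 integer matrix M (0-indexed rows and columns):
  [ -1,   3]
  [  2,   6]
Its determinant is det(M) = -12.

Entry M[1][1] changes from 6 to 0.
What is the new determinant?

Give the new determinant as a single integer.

Answer: -6

Derivation:
det is linear in row 1: changing M[1][1] by delta changes det by delta * cofactor(1,1).
Cofactor C_11 = (-1)^(1+1) * minor(1,1) = -1
Entry delta = 0 - 6 = -6
Det delta = -6 * -1 = 6
New det = -12 + 6 = -6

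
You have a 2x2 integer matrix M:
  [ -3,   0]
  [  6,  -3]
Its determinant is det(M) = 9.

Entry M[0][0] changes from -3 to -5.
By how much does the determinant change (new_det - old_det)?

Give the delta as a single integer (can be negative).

Cofactor C_00 = -3
Entry delta = -5 - -3 = -2
Det delta = entry_delta * cofactor = -2 * -3 = 6

Answer: 6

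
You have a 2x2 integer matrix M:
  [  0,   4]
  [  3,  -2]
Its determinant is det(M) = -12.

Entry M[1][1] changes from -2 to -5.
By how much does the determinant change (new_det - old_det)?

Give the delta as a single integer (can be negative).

Answer: 0

Derivation:
Cofactor C_11 = 0
Entry delta = -5 - -2 = -3
Det delta = entry_delta * cofactor = -3 * 0 = 0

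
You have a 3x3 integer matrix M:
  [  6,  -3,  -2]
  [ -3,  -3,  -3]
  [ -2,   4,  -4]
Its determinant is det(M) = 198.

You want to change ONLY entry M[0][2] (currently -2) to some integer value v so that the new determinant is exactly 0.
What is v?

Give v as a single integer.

det is linear in entry M[0][2]: det = old_det + (v - -2) * C_02
Cofactor C_02 = -18
Want det = 0: 198 + (v - -2) * -18 = 0
  (v - -2) = -198 / -18 = 11
  v = -2 + (11) = 9

Answer: 9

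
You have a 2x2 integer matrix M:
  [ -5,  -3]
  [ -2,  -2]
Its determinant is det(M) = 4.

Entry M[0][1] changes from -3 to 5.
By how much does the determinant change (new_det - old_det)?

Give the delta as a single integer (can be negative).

Answer: 16

Derivation:
Cofactor C_01 = 2
Entry delta = 5 - -3 = 8
Det delta = entry_delta * cofactor = 8 * 2 = 16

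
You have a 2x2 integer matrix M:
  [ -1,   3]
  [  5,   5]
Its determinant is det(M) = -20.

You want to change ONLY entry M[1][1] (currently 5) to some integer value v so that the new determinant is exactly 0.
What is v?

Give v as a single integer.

det is linear in entry M[1][1]: det = old_det + (v - 5) * C_11
Cofactor C_11 = -1
Want det = 0: -20 + (v - 5) * -1 = 0
  (v - 5) = 20 / -1 = -20
  v = 5 + (-20) = -15

Answer: -15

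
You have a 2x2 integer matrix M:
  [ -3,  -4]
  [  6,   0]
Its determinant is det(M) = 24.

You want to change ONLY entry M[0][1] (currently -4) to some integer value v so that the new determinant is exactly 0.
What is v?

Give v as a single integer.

det is linear in entry M[0][1]: det = old_det + (v - -4) * C_01
Cofactor C_01 = -6
Want det = 0: 24 + (v - -4) * -6 = 0
  (v - -4) = -24 / -6 = 4
  v = -4 + (4) = 0

Answer: 0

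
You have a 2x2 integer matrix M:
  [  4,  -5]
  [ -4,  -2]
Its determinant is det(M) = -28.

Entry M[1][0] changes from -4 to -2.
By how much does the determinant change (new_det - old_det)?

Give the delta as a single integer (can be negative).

Answer: 10

Derivation:
Cofactor C_10 = 5
Entry delta = -2 - -4 = 2
Det delta = entry_delta * cofactor = 2 * 5 = 10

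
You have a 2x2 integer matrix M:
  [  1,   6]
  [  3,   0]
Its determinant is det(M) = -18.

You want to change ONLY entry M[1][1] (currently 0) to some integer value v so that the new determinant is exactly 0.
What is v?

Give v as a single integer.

det is linear in entry M[1][1]: det = old_det + (v - 0) * C_11
Cofactor C_11 = 1
Want det = 0: -18 + (v - 0) * 1 = 0
  (v - 0) = 18 / 1 = 18
  v = 0 + (18) = 18

Answer: 18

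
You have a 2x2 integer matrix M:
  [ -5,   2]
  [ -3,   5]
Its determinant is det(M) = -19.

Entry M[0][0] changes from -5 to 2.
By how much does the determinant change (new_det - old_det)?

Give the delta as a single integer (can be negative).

Cofactor C_00 = 5
Entry delta = 2 - -5 = 7
Det delta = entry_delta * cofactor = 7 * 5 = 35

Answer: 35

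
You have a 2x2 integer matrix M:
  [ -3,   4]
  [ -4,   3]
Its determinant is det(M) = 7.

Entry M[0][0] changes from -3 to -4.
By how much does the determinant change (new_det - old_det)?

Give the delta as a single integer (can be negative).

Cofactor C_00 = 3
Entry delta = -4 - -3 = -1
Det delta = entry_delta * cofactor = -1 * 3 = -3

Answer: -3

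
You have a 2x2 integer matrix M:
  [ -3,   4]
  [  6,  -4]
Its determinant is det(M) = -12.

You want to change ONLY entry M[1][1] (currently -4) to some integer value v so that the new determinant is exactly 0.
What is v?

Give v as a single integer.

Answer: -8

Derivation:
det is linear in entry M[1][1]: det = old_det + (v - -4) * C_11
Cofactor C_11 = -3
Want det = 0: -12 + (v - -4) * -3 = 0
  (v - -4) = 12 / -3 = -4
  v = -4 + (-4) = -8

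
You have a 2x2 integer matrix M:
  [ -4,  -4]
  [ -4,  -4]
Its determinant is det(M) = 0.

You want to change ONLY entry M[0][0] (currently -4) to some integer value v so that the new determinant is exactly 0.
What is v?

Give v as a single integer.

Answer: -4

Derivation:
det is linear in entry M[0][0]: det = old_det + (v - -4) * C_00
Cofactor C_00 = -4
Want det = 0: 0 + (v - -4) * -4 = 0
  (v - -4) = 0 / -4 = 0
  v = -4 + (0) = -4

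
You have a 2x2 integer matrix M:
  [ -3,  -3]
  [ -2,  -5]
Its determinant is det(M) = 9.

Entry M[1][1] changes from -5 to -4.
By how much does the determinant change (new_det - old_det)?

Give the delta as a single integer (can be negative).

Answer: -3

Derivation:
Cofactor C_11 = -3
Entry delta = -4 - -5 = 1
Det delta = entry_delta * cofactor = 1 * -3 = -3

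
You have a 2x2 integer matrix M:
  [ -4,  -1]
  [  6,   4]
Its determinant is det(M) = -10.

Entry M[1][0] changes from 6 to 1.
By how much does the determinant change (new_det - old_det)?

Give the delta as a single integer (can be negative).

Answer: -5

Derivation:
Cofactor C_10 = 1
Entry delta = 1 - 6 = -5
Det delta = entry_delta * cofactor = -5 * 1 = -5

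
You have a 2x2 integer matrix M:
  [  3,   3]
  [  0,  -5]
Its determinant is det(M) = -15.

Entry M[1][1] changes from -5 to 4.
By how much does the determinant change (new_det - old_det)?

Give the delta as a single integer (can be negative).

Cofactor C_11 = 3
Entry delta = 4 - -5 = 9
Det delta = entry_delta * cofactor = 9 * 3 = 27

Answer: 27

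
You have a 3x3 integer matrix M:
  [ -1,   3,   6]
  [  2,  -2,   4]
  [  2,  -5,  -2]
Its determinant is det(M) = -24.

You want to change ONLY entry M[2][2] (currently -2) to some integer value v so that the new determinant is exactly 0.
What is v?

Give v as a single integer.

Answer: -8

Derivation:
det is linear in entry M[2][2]: det = old_det + (v - -2) * C_22
Cofactor C_22 = -4
Want det = 0: -24 + (v - -2) * -4 = 0
  (v - -2) = 24 / -4 = -6
  v = -2 + (-6) = -8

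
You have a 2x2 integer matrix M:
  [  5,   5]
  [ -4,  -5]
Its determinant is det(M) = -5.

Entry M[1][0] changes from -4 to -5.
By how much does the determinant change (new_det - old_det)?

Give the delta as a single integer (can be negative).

Cofactor C_10 = -5
Entry delta = -5 - -4 = -1
Det delta = entry_delta * cofactor = -1 * -5 = 5

Answer: 5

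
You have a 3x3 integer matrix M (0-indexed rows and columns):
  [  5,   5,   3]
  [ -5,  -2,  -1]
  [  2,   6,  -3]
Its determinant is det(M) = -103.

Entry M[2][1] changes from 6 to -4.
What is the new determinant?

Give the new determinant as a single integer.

Answer: -3

Derivation:
det is linear in row 2: changing M[2][1] by delta changes det by delta * cofactor(2,1).
Cofactor C_21 = (-1)^(2+1) * minor(2,1) = -10
Entry delta = -4 - 6 = -10
Det delta = -10 * -10 = 100
New det = -103 + 100 = -3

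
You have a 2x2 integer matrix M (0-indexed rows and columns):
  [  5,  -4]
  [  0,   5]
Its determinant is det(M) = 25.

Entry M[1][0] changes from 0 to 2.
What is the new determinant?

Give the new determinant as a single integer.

Answer: 33

Derivation:
det is linear in row 1: changing M[1][0] by delta changes det by delta * cofactor(1,0).
Cofactor C_10 = (-1)^(1+0) * minor(1,0) = 4
Entry delta = 2 - 0 = 2
Det delta = 2 * 4 = 8
New det = 25 + 8 = 33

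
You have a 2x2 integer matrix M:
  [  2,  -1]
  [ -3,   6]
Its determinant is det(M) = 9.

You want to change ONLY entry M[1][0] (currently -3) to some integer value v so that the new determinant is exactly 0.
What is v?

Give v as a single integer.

det is linear in entry M[1][0]: det = old_det + (v - -3) * C_10
Cofactor C_10 = 1
Want det = 0: 9 + (v - -3) * 1 = 0
  (v - -3) = -9 / 1 = -9
  v = -3 + (-9) = -12

Answer: -12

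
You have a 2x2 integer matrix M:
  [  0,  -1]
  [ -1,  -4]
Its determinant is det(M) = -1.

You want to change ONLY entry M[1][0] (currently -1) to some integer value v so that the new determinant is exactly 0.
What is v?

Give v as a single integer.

Answer: 0

Derivation:
det is linear in entry M[1][0]: det = old_det + (v - -1) * C_10
Cofactor C_10 = 1
Want det = 0: -1 + (v - -1) * 1 = 0
  (v - -1) = 1 / 1 = 1
  v = -1 + (1) = 0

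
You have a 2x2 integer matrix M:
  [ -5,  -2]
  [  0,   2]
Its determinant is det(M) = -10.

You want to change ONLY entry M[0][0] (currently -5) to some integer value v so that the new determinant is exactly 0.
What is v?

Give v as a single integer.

Answer: 0

Derivation:
det is linear in entry M[0][0]: det = old_det + (v - -5) * C_00
Cofactor C_00 = 2
Want det = 0: -10 + (v - -5) * 2 = 0
  (v - -5) = 10 / 2 = 5
  v = -5 + (5) = 0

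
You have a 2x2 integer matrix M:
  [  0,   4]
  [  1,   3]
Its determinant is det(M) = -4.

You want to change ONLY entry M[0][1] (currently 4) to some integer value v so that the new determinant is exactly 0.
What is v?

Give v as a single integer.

det is linear in entry M[0][1]: det = old_det + (v - 4) * C_01
Cofactor C_01 = -1
Want det = 0: -4 + (v - 4) * -1 = 0
  (v - 4) = 4 / -1 = -4
  v = 4 + (-4) = 0

Answer: 0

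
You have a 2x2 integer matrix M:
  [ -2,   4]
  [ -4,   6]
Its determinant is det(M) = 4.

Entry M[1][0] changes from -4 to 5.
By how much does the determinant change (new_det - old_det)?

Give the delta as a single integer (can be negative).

Cofactor C_10 = -4
Entry delta = 5 - -4 = 9
Det delta = entry_delta * cofactor = 9 * -4 = -36

Answer: -36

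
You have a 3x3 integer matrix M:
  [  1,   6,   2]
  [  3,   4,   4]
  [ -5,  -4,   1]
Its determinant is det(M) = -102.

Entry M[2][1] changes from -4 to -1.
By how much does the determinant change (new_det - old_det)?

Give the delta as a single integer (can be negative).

Answer: 6

Derivation:
Cofactor C_21 = 2
Entry delta = -1 - -4 = 3
Det delta = entry_delta * cofactor = 3 * 2 = 6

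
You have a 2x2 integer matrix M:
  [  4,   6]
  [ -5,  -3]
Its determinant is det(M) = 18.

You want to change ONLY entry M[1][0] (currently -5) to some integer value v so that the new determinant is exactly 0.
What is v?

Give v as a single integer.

det is linear in entry M[1][0]: det = old_det + (v - -5) * C_10
Cofactor C_10 = -6
Want det = 0: 18 + (v - -5) * -6 = 0
  (v - -5) = -18 / -6 = 3
  v = -5 + (3) = -2

Answer: -2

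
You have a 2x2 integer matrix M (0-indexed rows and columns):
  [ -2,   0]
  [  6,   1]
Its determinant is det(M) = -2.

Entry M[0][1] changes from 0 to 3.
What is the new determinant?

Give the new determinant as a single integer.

Answer: -20

Derivation:
det is linear in row 0: changing M[0][1] by delta changes det by delta * cofactor(0,1).
Cofactor C_01 = (-1)^(0+1) * minor(0,1) = -6
Entry delta = 3 - 0 = 3
Det delta = 3 * -6 = -18
New det = -2 + -18 = -20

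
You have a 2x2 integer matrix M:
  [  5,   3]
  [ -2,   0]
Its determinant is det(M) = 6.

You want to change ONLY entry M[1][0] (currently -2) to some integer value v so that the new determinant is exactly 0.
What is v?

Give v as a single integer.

det is linear in entry M[1][0]: det = old_det + (v - -2) * C_10
Cofactor C_10 = -3
Want det = 0: 6 + (v - -2) * -3 = 0
  (v - -2) = -6 / -3 = 2
  v = -2 + (2) = 0

Answer: 0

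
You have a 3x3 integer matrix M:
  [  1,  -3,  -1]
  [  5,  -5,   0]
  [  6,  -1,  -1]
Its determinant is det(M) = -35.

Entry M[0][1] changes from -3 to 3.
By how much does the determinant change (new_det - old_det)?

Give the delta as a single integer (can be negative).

Answer: 30

Derivation:
Cofactor C_01 = 5
Entry delta = 3 - -3 = 6
Det delta = entry_delta * cofactor = 6 * 5 = 30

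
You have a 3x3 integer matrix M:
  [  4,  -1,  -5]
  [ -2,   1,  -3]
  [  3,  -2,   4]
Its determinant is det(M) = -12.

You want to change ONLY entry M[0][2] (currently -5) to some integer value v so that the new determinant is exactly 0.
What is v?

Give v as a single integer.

Answer: 7

Derivation:
det is linear in entry M[0][2]: det = old_det + (v - -5) * C_02
Cofactor C_02 = 1
Want det = 0: -12 + (v - -5) * 1 = 0
  (v - -5) = 12 / 1 = 12
  v = -5 + (12) = 7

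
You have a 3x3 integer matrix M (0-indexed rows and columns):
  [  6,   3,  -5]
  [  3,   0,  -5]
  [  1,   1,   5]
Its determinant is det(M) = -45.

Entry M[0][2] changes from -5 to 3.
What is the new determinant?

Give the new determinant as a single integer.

Answer: -21

Derivation:
det is linear in row 0: changing M[0][2] by delta changes det by delta * cofactor(0,2).
Cofactor C_02 = (-1)^(0+2) * minor(0,2) = 3
Entry delta = 3 - -5 = 8
Det delta = 8 * 3 = 24
New det = -45 + 24 = -21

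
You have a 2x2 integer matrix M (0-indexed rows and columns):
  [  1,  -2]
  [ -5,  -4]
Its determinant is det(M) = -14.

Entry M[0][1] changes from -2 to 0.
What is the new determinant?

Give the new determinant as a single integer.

det is linear in row 0: changing M[0][1] by delta changes det by delta * cofactor(0,1).
Cofactor C_01 = (-1)^(0+1) * minor(0,1) = 5
Entry delta = 0 - -2 = 2
Det delta = 2 * 5 = 10
New det = -14 + 10 = -4

Answer: -4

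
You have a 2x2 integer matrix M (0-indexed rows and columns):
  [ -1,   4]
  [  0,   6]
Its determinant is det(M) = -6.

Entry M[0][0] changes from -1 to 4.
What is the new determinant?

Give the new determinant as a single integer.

det is linear in row 0: changing M[0][0] by delta changes det by delta * cofactor(0,0).
Cofactor C_00 = (-1)^(0+0) * minor(0,0) = 6
Entry delta = 4 - -1 = 5
Det delta = 5 * 6 = 30
New det = -6 + 30 = 24

Answer: 24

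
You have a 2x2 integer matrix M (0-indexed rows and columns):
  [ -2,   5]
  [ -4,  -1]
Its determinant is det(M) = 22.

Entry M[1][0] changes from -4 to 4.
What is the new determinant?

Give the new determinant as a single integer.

Answer: -18

Derivation:
det is linear in row 1: changing M[1][0] by delta changes det by delta * cofactor(1,0).
Cofactor C_10 = (-1)^(1+0) * minor(1,0) = -5
Entry delta = 4 - -4 = 8
Det delta = 8 * -5 = -40
New det = 22 + -40 = -18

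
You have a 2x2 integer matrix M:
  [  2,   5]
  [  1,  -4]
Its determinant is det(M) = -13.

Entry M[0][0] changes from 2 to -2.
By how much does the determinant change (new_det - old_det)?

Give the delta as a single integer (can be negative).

Answer: 16

Derivation:
Cofactor C_00 = -4
Entry delta = -2 - 2 = -4
Det delta = entry_delta * cofactor = -4 * -4 = 16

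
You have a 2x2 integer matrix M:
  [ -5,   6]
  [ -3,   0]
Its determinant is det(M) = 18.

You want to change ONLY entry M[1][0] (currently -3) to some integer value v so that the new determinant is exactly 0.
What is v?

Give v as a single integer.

det is linear in entry M[1][0]: det = old_det + (v - -3) * C_10
Cofactor C_10 = -6
Want det = 0: 18 + (v - -3) * -6 = 0
  (v - -3) = -18 / -6 = 3
  v = -3 + (3) = 0

Answer: 0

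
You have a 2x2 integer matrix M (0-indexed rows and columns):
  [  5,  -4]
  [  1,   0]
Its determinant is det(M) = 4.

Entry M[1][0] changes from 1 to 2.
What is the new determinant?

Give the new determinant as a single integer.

Answer: 8

Derivation:
det is linear in row 1: changing M[1][0] by delta changes det by delta * cofactor(1,0).
Cofactor C_10 = (-1)^(1+0) * minor(1,0) = 4
Entry delta = 2 - 1 = 1
Det delta = 1 * 4 = 4
New det = 4 + 4 = 8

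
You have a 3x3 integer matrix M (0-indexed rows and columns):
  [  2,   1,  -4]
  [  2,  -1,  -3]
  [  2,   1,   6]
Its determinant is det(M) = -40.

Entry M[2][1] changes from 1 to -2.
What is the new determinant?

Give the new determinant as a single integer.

det is linear in row 2: changing M[2][1] by delta changes det by delta * cofactor(2,1).
Cofactor C_21 = (-1)^(2+1) * minor(2,1) = -2
Entry delta = -2 - 1 = -3
Det delta = -3 * -2 = 6
New det = -40 + 6 = -34

Answer: -34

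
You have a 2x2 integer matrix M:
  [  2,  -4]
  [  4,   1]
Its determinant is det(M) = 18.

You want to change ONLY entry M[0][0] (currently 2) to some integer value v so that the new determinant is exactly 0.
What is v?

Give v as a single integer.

det is linear in entry M[0][0]: det = old_det + (v - 2) * C_00
Cofactor C_00 = 1
Want det = 0: 18 + (v - 2) * 1 = 0
  (v - 2) = -18 / 1 = -18
  v = 2 + (-18) = -16

Answer: -16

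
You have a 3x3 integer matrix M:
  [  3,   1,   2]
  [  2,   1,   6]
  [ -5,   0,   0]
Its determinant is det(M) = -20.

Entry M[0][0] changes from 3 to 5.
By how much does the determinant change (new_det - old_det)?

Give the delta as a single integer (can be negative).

Answer: 0

Derivation:
Cofactor C_00 = 0
Entry delta = 5 - 3 = 2
Det delta = entry_delta * cofactor = 2 * 0 = 0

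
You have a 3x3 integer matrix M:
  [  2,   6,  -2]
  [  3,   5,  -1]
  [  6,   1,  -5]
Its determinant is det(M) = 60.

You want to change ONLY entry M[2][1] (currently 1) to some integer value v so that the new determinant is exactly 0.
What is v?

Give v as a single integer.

det is linear in entry M[2][1]: det = old_det + (v - 1) * C_21
Cofactor C_21 = -4
Want det = 0: 60 + (v - 1) * -4 = 0
  (v - 1) = -60 / -4 = 15
  v = 1 + (15) = 16

Answer: 16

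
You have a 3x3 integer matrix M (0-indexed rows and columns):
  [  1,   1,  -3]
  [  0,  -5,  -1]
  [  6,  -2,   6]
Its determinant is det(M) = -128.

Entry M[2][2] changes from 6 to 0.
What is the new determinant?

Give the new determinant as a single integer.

Answer: -98

Derivation:
det is linear in row 2: changing M[2][2] by delta changes det by delta * cofactor(2,2).
Cofactor C_22 = (-1)^(2+2) * minor(2,2) = -5
Entry delta = 0 - 6 = -6
Det delta = -6 * -5 = 30
New det = -128 + 30 = -98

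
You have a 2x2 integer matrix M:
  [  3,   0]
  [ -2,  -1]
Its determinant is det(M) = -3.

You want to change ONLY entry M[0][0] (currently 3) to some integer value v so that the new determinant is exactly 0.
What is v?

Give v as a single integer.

det is linear in entry M[0][0]: det = old_det + (v - 3) * C_00
Cofactor C_00 = -1
Want det = 0: -3 + (v - 3) * -1 = 0
  (v - 3) = 3 / -1 = -3
  v = 3 + (-3) = 0

Answer: 0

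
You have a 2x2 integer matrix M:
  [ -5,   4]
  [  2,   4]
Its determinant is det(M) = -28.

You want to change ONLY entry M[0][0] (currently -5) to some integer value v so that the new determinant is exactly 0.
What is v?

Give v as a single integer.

det is linear in entry M[0][0]: det = old_det + (v - -5) * C_00
Cofactor C_00 = 4
Want det = 0: -28 + (v - -5) * 4 = 0
  (v - -5) = 28 / 4 = 7
  v = -5 + (7) = 2

Answer: 2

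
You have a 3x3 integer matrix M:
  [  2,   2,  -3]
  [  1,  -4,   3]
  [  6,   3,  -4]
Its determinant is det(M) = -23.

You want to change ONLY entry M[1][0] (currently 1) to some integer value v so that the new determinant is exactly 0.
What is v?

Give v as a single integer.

det is linear in entry M[1][0]: det = old_det + (v - 1) * C_10
Cofactor C_10 = -1
Want det = 0: -23 + (v - 1) * -1 = 0
  (v - 1) = 23 / -1 = -23
  v = 1 + (-23) = -22

Answer: -22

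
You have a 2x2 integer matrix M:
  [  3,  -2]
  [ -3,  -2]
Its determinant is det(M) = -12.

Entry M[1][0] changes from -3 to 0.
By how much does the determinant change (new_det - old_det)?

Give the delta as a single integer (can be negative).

Cofactor C_10 = 2
Entry delta = 0 - -3 = 3
Det delta = entry_delta * cofactor = 3 * 2 = 6

Answer: 6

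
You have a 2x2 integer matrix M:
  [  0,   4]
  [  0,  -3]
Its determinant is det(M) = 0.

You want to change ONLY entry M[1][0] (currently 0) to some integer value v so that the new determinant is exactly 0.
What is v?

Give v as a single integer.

det is linear in entry M[1][0]: det = old_det + (v - 0) * C_10
Cofactor C_10 = -4
Want det = 0: 0 + (v - 0) * -4 = 0
  (v - 0) = 0 / -4 = 0
  v = 0 + (0) = 0

Answer: 0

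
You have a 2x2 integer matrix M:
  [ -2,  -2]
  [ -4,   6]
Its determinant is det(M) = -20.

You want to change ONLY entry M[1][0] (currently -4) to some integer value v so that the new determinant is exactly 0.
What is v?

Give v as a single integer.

det is linear in entry M[1][0]: det = old_det + (v - -4) * C_10
Cofactor C_10 = 2
Want det = 0: -20 + (v - -4) * 2 = 0
  (v - -4) = 20 / 2 = 10
  v = -4 + (10) = 6

Answer: 6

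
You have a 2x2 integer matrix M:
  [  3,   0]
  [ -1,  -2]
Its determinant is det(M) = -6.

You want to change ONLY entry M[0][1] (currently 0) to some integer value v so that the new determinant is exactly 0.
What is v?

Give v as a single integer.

Answer: 6

Derivation:
det is linear in entry M[0][1]: det = old_det + (v - 0) * C_01
Cofactor C_01 = 1
Want det = 0: -6 + (v - 0) * 1 = 0
  (v - 0) = 6 / 1 = 6
  v = 0 + (6) = 6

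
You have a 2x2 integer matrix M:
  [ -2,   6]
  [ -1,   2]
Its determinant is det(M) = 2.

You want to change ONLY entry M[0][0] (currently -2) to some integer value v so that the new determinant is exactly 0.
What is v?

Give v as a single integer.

Answer: -3

Derivation:
det is linear in entry M[0][0]: det = old_det + (v - -2) * C_00
Cofactor C_00 = 2
Want det = 0: 2 + (v - -2) * 2 = 0
  (v - -2) = -2 / 2 = -1
  v = -2 + (-1) = -3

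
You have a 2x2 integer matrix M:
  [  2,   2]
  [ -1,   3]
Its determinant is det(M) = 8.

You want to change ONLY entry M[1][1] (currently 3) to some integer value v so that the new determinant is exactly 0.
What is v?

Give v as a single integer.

Answer: -1

Derivation:
det is linear in entry M[1][1]: det = old_det + (v - 3) * C_11
Cofactor C_11 = 2
Want det = 0: 8 + (v - 3) * 2 = 0
  (v - 3) = -8 / 2 = -4
  v = 3 + (-4) = -1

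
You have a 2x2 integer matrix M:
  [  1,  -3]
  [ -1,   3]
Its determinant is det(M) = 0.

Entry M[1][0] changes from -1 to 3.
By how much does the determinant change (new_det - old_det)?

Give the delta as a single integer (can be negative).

Cofactor C_10 = 3
Entry delta = 3 - -1 = 4
Det delta = entry_delta * cofactor = 4 * 3 = 12

Answer: 12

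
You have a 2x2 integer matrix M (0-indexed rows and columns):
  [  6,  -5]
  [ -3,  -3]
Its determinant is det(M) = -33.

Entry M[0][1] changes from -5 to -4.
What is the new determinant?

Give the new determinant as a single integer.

Answer: -30

Derivation:
det is linear in row 0: changing M[0][1] by delta changes det by delta * cofactor(0,1).
Cofactor C_01 = (-1)^(0+1) * minor(0,1) = 3
Entry delta = -4 - -5 = 1
Det delta = 1 * 3 = 3
New det = -33 + 3 = -30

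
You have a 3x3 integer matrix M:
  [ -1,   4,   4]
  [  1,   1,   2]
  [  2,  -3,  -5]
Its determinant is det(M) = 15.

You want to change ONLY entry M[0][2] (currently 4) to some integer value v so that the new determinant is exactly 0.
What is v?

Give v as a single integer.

Answer: 7

Derivation:
det is linear in entry M[0][2]: det = old_det + (v - 4) * C_02
Cofactor C_02 = -5
Want det = 0: 15 + (v - 4) * -5 = 0
  (v - 4) = -15 / -5 = 3
  v = 4 + (3) = 7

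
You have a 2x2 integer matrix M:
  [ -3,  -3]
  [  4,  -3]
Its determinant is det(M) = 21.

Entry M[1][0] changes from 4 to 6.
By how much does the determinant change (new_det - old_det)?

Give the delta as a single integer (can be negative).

Answer: 6

Derivation:
Cofactor C_10 = 3
Entry delta = 6 - 4 = 2
Det delta = entry_delta * cofactor = 2 * 3 = 6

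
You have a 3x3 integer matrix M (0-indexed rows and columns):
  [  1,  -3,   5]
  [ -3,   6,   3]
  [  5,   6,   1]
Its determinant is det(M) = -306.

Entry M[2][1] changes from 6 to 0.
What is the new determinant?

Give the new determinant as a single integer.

Answer: -198

Derivation:
det is linear in row 2: changing M[2][1] by delta changes det by delta * cofactor(2,1).
Cofactor C_21 = (-1)^(2+1) * minor(2,1) = -18
Entry delta = 0 - 6 = -6
Det delta = -6 * -18 = 108
New det = -306 + 108 = -198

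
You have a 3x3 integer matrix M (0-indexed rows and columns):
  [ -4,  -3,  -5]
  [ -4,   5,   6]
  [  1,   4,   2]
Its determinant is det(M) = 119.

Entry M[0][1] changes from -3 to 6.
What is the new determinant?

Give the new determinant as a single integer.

Answer: 245

Derivation:
det is linear in row 0: changing M[0][1] by delta changes det by delta * cofactor(0,1).
Cofactor C_01 = (-1)^(0+1) * minor(0,1) = 14
Entry delta = 6 - -3 = 9
Det delta = 9 * 14 = 126
New det = 119 + 126 = 245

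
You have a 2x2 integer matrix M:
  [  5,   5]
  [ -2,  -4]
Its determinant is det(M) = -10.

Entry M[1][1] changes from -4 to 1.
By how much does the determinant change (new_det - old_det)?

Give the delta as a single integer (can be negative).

Answer: 25

Derivation:
Cofactor C_11 = 5
Entry delta = 1 - -4 = 5
Det delta = entry_delta * cofactor = 5 * 5 = 25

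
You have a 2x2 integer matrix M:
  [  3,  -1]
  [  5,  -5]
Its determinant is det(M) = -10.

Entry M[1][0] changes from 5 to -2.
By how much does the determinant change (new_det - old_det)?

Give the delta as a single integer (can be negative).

Answer: -7

Derivation:
Cofactor C_10 = 1
Entry delta = -2 - 5 = -7
Det delta = entry_delta * cofactor = -7 * 1 = -7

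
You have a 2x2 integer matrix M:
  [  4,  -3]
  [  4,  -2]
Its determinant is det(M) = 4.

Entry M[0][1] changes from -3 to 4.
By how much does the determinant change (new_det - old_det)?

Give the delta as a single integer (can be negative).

Cofactor C_01 = -4
Entry delta = 4 - -3 = 7
Det delta = entry_delta * cofactor = 7 * -4 = -28

Answer: -28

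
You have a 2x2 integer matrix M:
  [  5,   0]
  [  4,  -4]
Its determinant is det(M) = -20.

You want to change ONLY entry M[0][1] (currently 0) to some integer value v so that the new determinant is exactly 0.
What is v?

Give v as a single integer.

det is linear in entry M[0][1]: det = old_det + (v - 0) * C_01
Cofactor C_01 = -4
Want det = 0: -20 + (v - 0) * -4 = 0
  (v - 0) = 20 / -4 = -5
  v = 0 + (-5) = -5

Answer: -5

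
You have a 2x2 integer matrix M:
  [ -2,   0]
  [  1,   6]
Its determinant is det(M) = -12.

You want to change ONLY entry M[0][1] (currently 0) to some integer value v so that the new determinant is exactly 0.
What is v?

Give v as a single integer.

Answer: -12

Derivation:
det is linear in entry M[0][1]: det = old_det + (v - 0) * C_01
Cofactor C_01 = -1
Want det = 0: -12 + (v - 0) * -1 = 0
  (v - 0) = 12 / -1 = -12
  v = 0 + (-12) = -12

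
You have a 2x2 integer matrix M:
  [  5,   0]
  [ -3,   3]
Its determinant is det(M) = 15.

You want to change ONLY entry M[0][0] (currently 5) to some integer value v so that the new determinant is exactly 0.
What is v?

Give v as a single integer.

det is linear in entry M[0][0]: det = old_det + (v - 5) * C_00
Cofactor C_00 = 3
Want det = 0: 15 + (v - 5) * 3 = 0
  (v - 5) = -15 / 3 = -5
  v = 5 + (-5) = 0

Answer: 0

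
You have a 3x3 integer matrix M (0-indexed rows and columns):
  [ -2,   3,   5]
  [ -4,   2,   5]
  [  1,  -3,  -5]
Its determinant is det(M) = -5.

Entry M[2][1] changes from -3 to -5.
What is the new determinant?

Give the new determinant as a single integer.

Answer: 15

Derivation:
det is linear in row 2: changing M[2][1] by delta changes det by delta * cofactor(2,1).
Cofactor C_21 = (-1)^(2+1) * minor(2,1) = -10
Entry delta = -5 - -3 = -2
Det delta = -2 * -10 = 20
New det = -5 + 20 = 15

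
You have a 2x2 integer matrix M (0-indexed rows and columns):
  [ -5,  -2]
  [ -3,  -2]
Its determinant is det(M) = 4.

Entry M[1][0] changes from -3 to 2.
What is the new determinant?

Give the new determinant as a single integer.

Answer: 14

Derivation:
det is linear in row 1: changing M[1][0] by delta changes det by delta * cofactor(1,0).
Cofactor C_10 = (-1)^(1+0) * minor(1,0) = 2
Entry delta = 2 - -3 = 5
Det delta = 5 * 2 = 10
New det = 4 + 10 = 14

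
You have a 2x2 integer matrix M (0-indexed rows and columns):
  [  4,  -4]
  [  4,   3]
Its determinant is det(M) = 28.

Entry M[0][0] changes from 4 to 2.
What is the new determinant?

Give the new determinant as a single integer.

det is linear in row 0: changing M[0][0] by delta changes det by delta * cofactor(0,0).
Cofactor C_00 = (-1)^(0+0) * minor(0,0) = 3
Entry delta = 2 - 4 = -2
Det delta = -2 * 3 = -6
New det = 28 + -6 = 22

Answer: 22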